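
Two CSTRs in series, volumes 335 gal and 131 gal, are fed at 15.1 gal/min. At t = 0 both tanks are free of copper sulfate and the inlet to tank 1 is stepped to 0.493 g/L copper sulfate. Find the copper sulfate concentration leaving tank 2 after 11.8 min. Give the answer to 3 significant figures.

0.0986 g/L

Each tank obeys Vᵢ dCᵢ/dt = Q(Cᵢ₋₁ − Cᵢ), so τᵢ = Vᵢ/Q.
τ₁ = 335/15.1 = 22.185 min; τ₂ = 131/15.1 = 8.6755 min.
Tank 1: C₁ = C_in(1 − e^(−t/τ₁)). Tank 2 (τ₁ ≠ τ₂): C₂ = C_in[1 − (τ₁ e^(−t/τ₁) − τ₂ e^(−t/τ₂))/(τ₁ − τ₂)].
At t = 11.8: e^(−t/τ₁) = 0.58750, e^(−t/τ₂) = 0.25662.
C₂ = 0.493·[1 − (22.185·0.58750 − 8.6755·0.25662)/(13.510)] = 0.493·0.20003 = 0.098613 g/L.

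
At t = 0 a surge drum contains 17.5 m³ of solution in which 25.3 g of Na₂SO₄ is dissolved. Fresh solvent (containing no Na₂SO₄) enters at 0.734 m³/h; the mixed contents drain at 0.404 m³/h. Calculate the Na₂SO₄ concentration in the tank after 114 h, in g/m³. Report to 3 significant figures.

Let m(t) be the amount of Na₂SO₄. Volume: V(t) = V₀ + (Q_in − Q_out) t = 17.5 + 0.33000 t; V(114) = 55.120 m³.
Solute balance: dm/dt = 0 − Q_out C = −Q_out m/V(t).
dm/m = −Q_out dt/(V₀ + 0.33000 t); integrating gives ln(m/m₀) = −(Q_out/(Q_in−Q_out)) ln(V/V₀).
m = m₀ (V₀/V)^(Q_out/(Q_in−Q_out)) = 25.3 × (17.5/55.120)^(1.2242) = 6.2103 g.
C = m/V = 6.2103/55.120 = 0.11267 g/m³.

0.113 g/m³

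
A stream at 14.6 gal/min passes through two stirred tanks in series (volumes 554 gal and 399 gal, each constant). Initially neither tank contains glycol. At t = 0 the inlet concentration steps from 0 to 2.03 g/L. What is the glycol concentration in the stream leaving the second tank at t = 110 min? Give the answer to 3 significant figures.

Species balance on tank i: dCᵢ/dt = (Cᵢ₋₁ − Cᵢ)/τᵢ with τᵢ = Vᵢ/Q.
τ₁ = 554/14.6 = 37.945 min; τ₂ = 399/14.6 = 27.329 min.
Tank 1: C₁ = C_in(1 − e^(−t/τ₁)). Tank 2 (τ₁ ≠ τ₂): C₂ = C_in[1 − (τ₁ e^(−t/τ₁) − τ₂ e^(−t/τ₂))/(τ₁ − τ₂)].
At t = 110: e^(−t/τ₁) = 0.055083, e^(−t/τ₂) = 0.017862.
C₂ = 2.03·[1 − (37.945·0.055083 − 27.329·0.017862)/(10.616)] = 2.03·0.84910 = 1.7237 g/L.

1.72 g/L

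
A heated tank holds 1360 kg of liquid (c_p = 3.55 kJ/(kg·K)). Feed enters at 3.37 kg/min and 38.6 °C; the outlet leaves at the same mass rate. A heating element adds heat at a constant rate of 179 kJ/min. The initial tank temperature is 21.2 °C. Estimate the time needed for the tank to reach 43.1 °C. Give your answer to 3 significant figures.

456 min

Energy balance: M c_p dT/dt = ṁ c_p (T_in − T) + 179.
τ = M/ṁ = 403.56 min; T_ss = T_in + Q̇/(ṁ c_p) = 53.562 °C.
T(t) = T_ss + (T₀ − T_ss) e^(−t/τ). Set T = 43.1:
e^(−t/τ) = (43.1 − 53.562)/(21.2 − 53.562) = 0.32328
t = −403.56 · ln(0.32328) = 455.71 min.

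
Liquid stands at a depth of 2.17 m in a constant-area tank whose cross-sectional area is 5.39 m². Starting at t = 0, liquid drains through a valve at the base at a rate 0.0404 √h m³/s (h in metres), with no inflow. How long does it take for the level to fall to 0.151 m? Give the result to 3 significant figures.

289 s

Accumulation of liquid (constant cross-section A): A dh/dt = −0.0404 √h.
This is separable: 2 d(√h)/dt = −0.0404/A, so √h = √h₀ − (0.0404/(2A)) t.
t = 2A(√h₀ − √h)/0.0404 = 2·5.39·(√2.17 − √0.151)/0.0404
  = 10.780 × (1.4731 − 0.38859) / 0.0404 = 289.38 s.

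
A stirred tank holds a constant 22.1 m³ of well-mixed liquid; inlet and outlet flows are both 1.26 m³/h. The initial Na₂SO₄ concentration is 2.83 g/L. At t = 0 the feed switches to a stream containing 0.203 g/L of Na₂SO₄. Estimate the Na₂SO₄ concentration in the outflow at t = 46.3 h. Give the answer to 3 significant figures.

0.391 g/L

Species balance on the tank: V dC/dt = Q(C_in − C).
Time constant τ = V/Q = 22.1/1.26 = 17.540 h.
C approaches C_in exponentially: C(t) = C_in + (C₀ − C_in) e^(−t/τ).
C(46.3) = 0.203 + (2.83 − 0.203)·e^(−46.3/17.540) = 0.203 + (2.6270)·0.071381 = 0.39052 g/L.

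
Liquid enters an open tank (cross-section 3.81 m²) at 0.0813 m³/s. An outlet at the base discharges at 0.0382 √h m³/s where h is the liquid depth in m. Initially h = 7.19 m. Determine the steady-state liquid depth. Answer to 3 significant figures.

4.53 m

Level balance: A dh/dt = 0.0813 − 0.0382 √h. Setting dh/dt = 0:
Q_in = 0.0382 √h_ss ⇒ √h_ss = 0.0813/0.0382 = 2.1283.
h_ss = 2.1283² = 4.5295 m. (Since h₀ = 7.19 m > h_ss, the level will fall toward this value.)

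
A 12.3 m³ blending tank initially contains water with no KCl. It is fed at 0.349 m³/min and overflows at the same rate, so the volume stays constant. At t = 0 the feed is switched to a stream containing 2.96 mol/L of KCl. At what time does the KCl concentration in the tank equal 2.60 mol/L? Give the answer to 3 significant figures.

74.3 min

Accumulation = in − out for the solute gives V dC/dt = Q(C_in − C), so τ = V/Q = 35.244 min.
C(t) = C_in + (C₀ − C_in) e^(−t/τ). Set C = 2.60 and solve for t:
e^(−t/τ) = (C − C_in)/(C₀ − C_in) = (2.60 − 2.96)/(0 − 2.96) = 0.12162
t = −τ ln(…) = 35.244 × 2.1068 = 74.253 min.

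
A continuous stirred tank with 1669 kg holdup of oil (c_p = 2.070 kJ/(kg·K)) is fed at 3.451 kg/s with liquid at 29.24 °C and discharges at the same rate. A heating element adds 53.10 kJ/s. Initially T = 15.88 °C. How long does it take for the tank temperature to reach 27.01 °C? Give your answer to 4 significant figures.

370.6 s

M c_p dT/dt = ṁ c_p (T_in − T) + Q̇.
τ = M/ṁ = 483.628 s; T_ss = T_in + Q̇/(ṁ c_p) = 36.6733 °C.
T(t) = T_ss + (T₀ − T_ss) e^(−t/τ). Set T = 27.01:
e^(−t/τ) = (27.01 − 36.6733)/(15.88 − 36.6733) = 0.464730
t = −483.628 · ln(0.464730) = 370.603 s.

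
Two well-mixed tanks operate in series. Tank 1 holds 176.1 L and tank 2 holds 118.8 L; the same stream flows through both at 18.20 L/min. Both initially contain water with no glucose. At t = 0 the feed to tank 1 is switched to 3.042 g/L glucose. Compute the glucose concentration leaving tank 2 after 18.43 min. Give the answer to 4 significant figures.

Species balance on tank i: dCᵢ/dt = (Cᵢ₋₁ − Cᵢ)/τᵢ with τᵢ = Vᵢ/Q.
τ₁ = 176.1/18.20 = 9.67582 min; τ₂ = 118.8/18.20 = 6.52747 min.
Tank 1: C₁ = C_in(1 − e^(−t/τ₁)). Tank 2 (τ₁ ≠ τ₂): C₂ = C_in[1 − (τ₁ e^(−t/τ₁) − τ₂ e^(−t/τ₂))/(τ₁ − τ₂)].
At t = 18.43: e^(−t/τ₁) = 0.148860, e^(−t/τ₂) = 0.0594006.
C₂ = 3.042·[1 − (9.67582·0.148860 − 6.52747·0.0594006)/(3.14835)] = 3.042·0.665663 = 2.02495 g/L.

2.025 g/L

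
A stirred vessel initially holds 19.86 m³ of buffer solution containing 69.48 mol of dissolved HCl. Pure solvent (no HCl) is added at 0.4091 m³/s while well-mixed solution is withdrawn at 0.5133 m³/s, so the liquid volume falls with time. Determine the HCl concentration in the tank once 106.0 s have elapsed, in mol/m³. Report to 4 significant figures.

Let m(t) be the amount of HCl. Volume: V(t) = V₀ + (Q_in − Q_out) t = 19.86 − 0.104200 t; V(106.0) = 8.81480 m³.
No HCl enters, so dm/dt = −Q_out · (m/V).
Separate: dm/m = −Q_out dt/V(t) ⇒ ln(m/m₀) = −(Q_out/(Q_in−Q_out)) ln(V/V₀).
m = m₀ (V₀/V)^(Q_out/(Q_in−Q_out)) = 69.48 × (19.86/8.81480)^(-4.92610) = 1.27085 mol.
C = m/V = 1.27085/8.81480 = 0.144172 mol/m³.

0.1442 mol/m³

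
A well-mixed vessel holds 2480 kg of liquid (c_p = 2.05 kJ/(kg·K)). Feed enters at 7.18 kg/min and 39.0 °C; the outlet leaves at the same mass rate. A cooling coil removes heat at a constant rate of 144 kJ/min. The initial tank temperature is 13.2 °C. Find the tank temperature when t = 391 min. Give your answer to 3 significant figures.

24.1 °C

M c_p dT/dt = ṁ c_p (T_in − T) − Q̇.
Rearrange: dT/dt = (T_ss − T)/τ with τ = M/ṁ = 345.40 min and T_ss = T_in − Q̇/(ṁ c_p) = 29.217 °C.
Solution: T(t) = T_ss + (T₀ − T_ss) e^(−t/τ).
T(391) = 29.217 + (-16.017)·e^(−391/345.40) = 29.217 + (-16.017)·0.32239 = 24.053 °C.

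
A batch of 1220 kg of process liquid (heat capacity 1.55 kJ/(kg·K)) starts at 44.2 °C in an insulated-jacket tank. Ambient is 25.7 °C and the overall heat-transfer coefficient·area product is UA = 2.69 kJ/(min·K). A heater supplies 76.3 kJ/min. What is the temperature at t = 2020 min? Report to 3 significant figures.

Lumped-capacitance energy balance: M c_p dT/dt = UA(T_amb − T) + Q̇.
dT/dt = (T_ss − T)/τ with T_ss = T_amb + Q̇/UA = 25.7 + 76.3/2.69 = 54.064 °C, τ = M c_p/UA = 1220·1.55/2.69 = 702.97 min.
Integrating: T(t) = T_ss + (T₀ − T_ss) e^(−t/τ).
T(2020) = 54.064 + (-9.8643)·0.056500 = 53.507 °C.

53.5 °C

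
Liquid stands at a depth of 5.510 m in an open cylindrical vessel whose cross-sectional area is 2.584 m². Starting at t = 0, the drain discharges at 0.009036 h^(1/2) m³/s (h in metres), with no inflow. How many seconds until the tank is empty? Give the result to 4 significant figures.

A dh/dt = −Q_out = −0.009036 √h.
Separate and integrate: 2(√h − √h₀) = −(0.009036/A) t.
Set h = 0: 2√h₀ = (0.009036/A) t_empty ⇒ t_empty = 2A√h₀/0.009036.
t_empty = 2·2.584·√5.510/0.009036 = 5.16800·2.34734/0.009036 = 1342.52 s.

1343 s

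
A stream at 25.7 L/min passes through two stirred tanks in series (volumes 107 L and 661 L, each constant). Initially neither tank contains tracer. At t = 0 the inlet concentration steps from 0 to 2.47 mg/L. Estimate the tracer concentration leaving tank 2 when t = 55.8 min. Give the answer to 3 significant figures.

2.13 mg/L

Each tank obeys Vᵢ dCᵢ/dt = Q(Cᵢ₋₁ − Cᵢ), so τᵢ = Vᵢ/Q.
τ₁ = 107/25.7 = 4.1634 min; τ₂ = 661/25.7 = 25.720 min.
Tank 1: C₁ = C_in(1 − e^(−t/τ₁)). Tank 2 (τ₁ ≠ τ₂): C₂ = C_in[1 − (τ₁ e^(−t/τ₁) − τ₂ e^(−t/τ₂))/(τ₁ − τ₂)].
At t = 55.8: e^(−t/τ₁) = 1.5115e-06, e^(−t/τ₂) = 0.11423.
C₂ = 2.47·[1 − (4.1634·1.5115e-06 − 25.720·0.11423)/(-21.556)] = 2.47·0.86371 = 2.1334 mg/L.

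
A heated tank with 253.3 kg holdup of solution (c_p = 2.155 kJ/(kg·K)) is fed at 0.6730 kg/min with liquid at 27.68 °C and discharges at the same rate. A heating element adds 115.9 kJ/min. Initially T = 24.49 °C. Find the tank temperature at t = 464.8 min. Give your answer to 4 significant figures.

83.42 °C

M c_p dT/dt = ṁ c_p (T_in − T) + Q̇.
Rearrange: dT/dt = (T_ss − T)/τ with τ = M/ṁ = 376.374 min and T_ss = T_in + Q̇/(ṁ c_p) = 107.594 °C.
Solution: T(t) = T_ss + (T₀ − T_ss) e^(−t/τ).
T(464.8) = 107.594 + (-83.1037)·e^(−464.8/376.374) = 107.594 + (-83.1037)·0.290852 = 83.4228 °C.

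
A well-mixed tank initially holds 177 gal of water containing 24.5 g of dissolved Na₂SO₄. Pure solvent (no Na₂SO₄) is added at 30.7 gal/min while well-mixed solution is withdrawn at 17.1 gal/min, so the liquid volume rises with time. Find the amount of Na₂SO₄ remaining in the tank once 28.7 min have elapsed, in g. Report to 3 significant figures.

Total volume: dV/dt = Q_in − Q_out = 13.600 gal/min, so V(t) = 177 + 13.600 t and V(28.7) = 567.32 gal.
No Na₂SO₄ enters, so dm/dt = −Q_out · (m/V).
dm/m = −Q_out dt/(V₀ + 13.600 t); integrating gives ln(m/m₀) = −(Q_out/(Q_in−Q_out)) ln(V/V₀).
m = m₀ (V₀/V)^(Q_out/(Q_in−Q_out)) = 24.5 × (177/567.32)^(1.2574) = 5.6641 g.

5.66 g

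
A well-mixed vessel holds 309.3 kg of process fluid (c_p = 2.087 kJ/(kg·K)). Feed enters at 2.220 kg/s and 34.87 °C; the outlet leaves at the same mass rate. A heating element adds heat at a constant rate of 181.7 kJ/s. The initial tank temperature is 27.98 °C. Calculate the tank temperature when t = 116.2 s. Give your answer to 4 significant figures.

Energy balance: M c_p dT/dt = ṁ c_p (T_in − T) + 181.7.
Rearrange: dT/dt = (T_ss − T)/τ with τ = M/ṁ = 139.324 s and T_ss = T_in + Q̇/(ṁ c_p) = 74.0875 °C.
T approaches T_ss exponentially: T(t) = T_ss + (T₀ − T_ss) e^(−t/τ).
T(116.2) = 74.0875 + (-46.1075)·e^(−116.2/139.324) = 74.0875 + (-46.1075)·0.434298 = 54.0631 °C.

54.06 °C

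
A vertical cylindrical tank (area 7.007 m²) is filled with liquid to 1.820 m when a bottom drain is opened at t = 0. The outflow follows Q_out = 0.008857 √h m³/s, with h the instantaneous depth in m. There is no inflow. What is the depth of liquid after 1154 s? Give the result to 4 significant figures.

0.3841 m

With no inflow, A dh/dt = −0.008857 √h.
Separate and integrate: 2(√h − √h₀) = −(0.008857/A) t.
√h = √1.820 − 0.008857·1154/(2·7.007) = 1.34907 − 0.729341 = 0.619733.
h = 0.619733² = 0.384069 m.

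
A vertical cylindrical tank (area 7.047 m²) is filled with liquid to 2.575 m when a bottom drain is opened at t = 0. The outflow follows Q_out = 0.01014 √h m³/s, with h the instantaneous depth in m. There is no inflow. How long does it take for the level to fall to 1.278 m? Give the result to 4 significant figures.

659.1 s

Unsteady balance on liquid volume: A dh/dt = −0.01014 √h.
∫ h^(−1/2) dh = −(0.01014/A) ∫ dt, giving 2√h = 2√h₀ − (0.01014/A) t.
t = 2A(√h₀ − √h)/0.01014 = 2·7.047·(√2.575 − √1.278)/0.01014
  = 14.0940 × (1.60468 − 1.13049) / 0.01014 = 659.102 s.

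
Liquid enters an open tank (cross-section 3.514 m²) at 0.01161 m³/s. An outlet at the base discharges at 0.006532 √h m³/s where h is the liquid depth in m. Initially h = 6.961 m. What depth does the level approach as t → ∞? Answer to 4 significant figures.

Level balance: A dh/dt = 0.01161 − 0.006532 √h. Setting dh/dt = 0:
Q_in = 0.006532 √h_ss ⇒ √h_ss = 0.01161/0.006532 = 1.77740.
h_ss = 1.77740² = 3.15916 m. (Since h₀ = 6.961 m > h_ss, the level will fall toward this value.)

3.159 m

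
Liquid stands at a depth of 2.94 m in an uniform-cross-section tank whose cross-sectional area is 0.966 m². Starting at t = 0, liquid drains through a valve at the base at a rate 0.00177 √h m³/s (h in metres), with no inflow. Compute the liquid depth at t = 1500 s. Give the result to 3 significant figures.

0.116 m

With no inflow, A dh/dt = −0.00177 √h.
∫ h^(−1/2) dh = −(0.00177/A) ∫ dt, giving 2√h = 2√h₀ − (0.00177/A) t.
√h = √2.94 − 0.00177·1500/(2·0.966) = 1.7146 − 1.3742 = 0.34042.
h = 0.34042² = 0.11589 m.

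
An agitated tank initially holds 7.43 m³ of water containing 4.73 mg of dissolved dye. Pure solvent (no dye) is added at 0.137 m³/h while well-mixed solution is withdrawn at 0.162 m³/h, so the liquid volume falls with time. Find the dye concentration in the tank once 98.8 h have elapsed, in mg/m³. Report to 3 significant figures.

0.0695 mg/m³

Total volume: dV/dt = Q_in − Q_out = -0.025000 m³/h, so V(t) = 7.43 − 0.025000 t and V(98.8) = 4.9600 m³.
Solute balance: dm/dt = 0 − Q_out C = −Q_out m/V(t).
Separate: dm/m = −Q_out dt/V(t) ⇒ ln(m/m₀) = −(Q_out/(Q_in−Q_out)) ln(V/V₀).
m = m₀ (V₀/V)^(Q_out/(Q_in−Q_out)) = 4.73 × (7.43/4.9600)^(-6.4800) = 0.34481 mg.
C = m/V = 0.34481/4.9600 = 0.069517 mg/m³.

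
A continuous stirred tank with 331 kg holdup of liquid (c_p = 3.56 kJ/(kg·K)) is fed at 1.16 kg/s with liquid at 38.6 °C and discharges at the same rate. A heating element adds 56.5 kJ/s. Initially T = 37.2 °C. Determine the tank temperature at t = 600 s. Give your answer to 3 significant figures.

50.4 °C

Energy balance: M c_p dT/dt = ṁ c_p (T_in − T) + 56.5.
Rearrange: dT/dt = (T_ss − T)/τ with τ = M/ṁ = 285.34 s and T_ss = T_in + Q̇/(ṁ c_p) = 52.282 °C.
Integrating: T(t) = T_ss + (T₀ − T_ss) e^(−t/τ).
T(600) = 52.282 + (-15.082)·e^(−600/285.34) = 52.282 + (-15.082)·0.12212 = 50.440 °C.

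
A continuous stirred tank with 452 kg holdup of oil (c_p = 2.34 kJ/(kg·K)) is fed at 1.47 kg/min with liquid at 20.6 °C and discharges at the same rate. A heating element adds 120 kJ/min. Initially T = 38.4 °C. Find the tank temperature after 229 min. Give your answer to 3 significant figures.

47.4 °C

M c_p dT/dt = ṁ c_p (T_in − T) + Q̇.
τ = M/ṁ = 307.48 min; T_ss = T_in + Q̇/(ṁ c_p) = 20.6 + 120/(1.47·2.34) = 55.486 °C.
Integrating: T(t) = T_ss + (T₀ − T_ss) e^(−t/τ).
T(229) = 55.486 + (-17.086)·e^(−229/307.48) = 55.486 + (-17.086)·0.47485 = 47.373 °C.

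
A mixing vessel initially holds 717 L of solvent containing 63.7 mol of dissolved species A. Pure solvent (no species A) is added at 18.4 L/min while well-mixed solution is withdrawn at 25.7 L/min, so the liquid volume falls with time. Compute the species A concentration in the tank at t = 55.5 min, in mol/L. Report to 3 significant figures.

0.0109 mol/L

Let m(t) be the amount of species A. Volume: V(t) = V₀ + (Q_in − Q_out) t = 717 − 7.3000 t; V(55.5) = 311.85 L.
No species A enters, so dm/dt = −Q_out · (m/V).
Separate: dm/m = −Q_out dt/V(t) ⇒ ln(m/m₀) = −(Q_out/(Q_in−Q_out)) ln(V/V₀).
m = m₀ (V₀/V)^(Q_out/(Q_in−Q_out)) = 63.7 × (717/311.85)^(-3.5205) = 3.3978 mol.
C = m/V = 3.3978/311.85 = 0.010896 mol/L.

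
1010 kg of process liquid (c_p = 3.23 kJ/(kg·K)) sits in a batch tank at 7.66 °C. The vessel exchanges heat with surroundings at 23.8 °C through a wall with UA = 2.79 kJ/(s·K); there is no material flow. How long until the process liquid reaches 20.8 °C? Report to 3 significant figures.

Heat balance on the well-mixed liquid: M c_p dT/dt = −UA(T − T_amb).
τ = M c_p/UA = 1169.3 s; T_ss = T_amb = 23.800 °C.
T(t) = T_ss + (T₀ − T_ss)e^(−t/τ); set T = 20.8:
t = −τ ln[(T − T_ss)/(T₀ − T_ss)] = −1169.3 · ln(0.18587) = 1967.5 s.

1970 s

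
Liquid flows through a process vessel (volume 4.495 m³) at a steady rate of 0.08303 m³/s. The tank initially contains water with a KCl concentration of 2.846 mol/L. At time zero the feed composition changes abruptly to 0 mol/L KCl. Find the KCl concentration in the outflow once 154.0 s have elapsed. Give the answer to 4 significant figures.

Mass balance on the solute (V constant): V dC/dt = Q(C_in − C).
So dC/dt = (C_in − C)/τ with τ = V/Q = 4.495/0.08303 = 54.1371 s.
Integrating: C(t) = C_in + (C₀ − C_in) e^(−t/τ).
C(154.0) = 0 + (2.846 − 0)·e^(−154.0/54.1371) = 0 + (2.84600)·0.0581557 = 0.165511 mol/L.

0.1655 mol/L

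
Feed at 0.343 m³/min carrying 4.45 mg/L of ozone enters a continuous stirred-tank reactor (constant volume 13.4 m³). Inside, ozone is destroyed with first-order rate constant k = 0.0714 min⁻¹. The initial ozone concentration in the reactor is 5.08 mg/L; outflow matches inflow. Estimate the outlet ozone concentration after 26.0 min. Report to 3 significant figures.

1.49 mg/L

V dC/dt = Q(C_in − C) − k V C.
This is linear with rate a = Q/V + k = 0.096997 min⁻¹.
C_ss = Q C_in/(Q + kV) = 1.1743 mg/L; C(t) = C_ss + (C₀ − C_ss) e^(−a t).
C(26.0) = 1.1743 + (3.9057)·e^(−0.096997·26.0) = 1.1743 + (3.9057)·0.080305 = 1.4880 mg/L.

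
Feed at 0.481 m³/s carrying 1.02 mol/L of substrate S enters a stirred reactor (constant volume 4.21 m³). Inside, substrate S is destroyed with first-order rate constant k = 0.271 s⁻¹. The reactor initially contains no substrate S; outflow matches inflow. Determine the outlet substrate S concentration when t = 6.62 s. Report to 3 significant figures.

0.279 mol/L

V dC/dt = Q(C_in − C) − k V C.
dC/dt = (Q/V) C_in − (Q/V + k) C; effective rate a = Q/V + k = 0.11425 + 0.271 = 0.38525 s⁻¹.
C_ss = Q C_in/(Q + kV) = 0.30250 mol/L; C(t) = C_ss + (C₀ − C_ss) e^(−a t).
C(6.62) = 0.30250 + (-0.30250)·e^(−0.38525·6.62) = 0.30250 + (-0.30250)·0.078053 = 0.27888 mol/L.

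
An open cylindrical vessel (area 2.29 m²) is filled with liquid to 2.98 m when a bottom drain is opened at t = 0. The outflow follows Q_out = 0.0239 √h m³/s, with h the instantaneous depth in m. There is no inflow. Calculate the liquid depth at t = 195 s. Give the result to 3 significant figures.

Accumulation of liquid (constant cross-section A): A dh/dt = −0.0239 √h.
∫ h^(−1/2) dh = −(0.0239/A) ∫ dt, giving 2√h = 2√h₀ − (0.0239/A) t.
√h = √2.98 − 0.0239·195/(2·2.29) = 1.7263 − 1.0176 = 0.70869.
h = 0.70869² = 0.50224 m.

0.502 m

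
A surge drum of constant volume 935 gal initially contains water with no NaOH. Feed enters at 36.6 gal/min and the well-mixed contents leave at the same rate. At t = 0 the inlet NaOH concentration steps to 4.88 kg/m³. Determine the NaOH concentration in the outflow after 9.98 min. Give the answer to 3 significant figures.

1.58 kg/m³

Species balance on the tank: V dC/dt = Q(C_in − C).
Rewrite as dC/dt + C/τ = C_in/τ, τ = V/Q = 25.546 min.
Integrating: C(t) = C_in + (C₀ − C_in) e^(−t/τ).
C(9.98) = 4.88 + (0 − 4.88)·e^(−9.98/25.546) = 4.88 + (-4.8800)·0.67661 = 1.5781 kg/m³.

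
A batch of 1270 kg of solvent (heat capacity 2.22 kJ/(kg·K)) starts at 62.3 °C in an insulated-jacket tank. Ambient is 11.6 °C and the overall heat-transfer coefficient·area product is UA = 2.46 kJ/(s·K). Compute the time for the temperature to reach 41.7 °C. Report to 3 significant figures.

Unsteady energy balance on the tank contents: M c_p dT/dt = −UA(T − T_amb).
τ = M c_p/UA = 1146.1 s; T_ss = T_amb = 11.600 °C.
T(t) = T_ss + (T₀ − T_ss)e^(−t/τ); set T = 41.7:
t = −τ ln[(T − T_ss)/(T₀ − T_ss)] = −1146.1 · ln(0.59369) = 597.58 s.

598 s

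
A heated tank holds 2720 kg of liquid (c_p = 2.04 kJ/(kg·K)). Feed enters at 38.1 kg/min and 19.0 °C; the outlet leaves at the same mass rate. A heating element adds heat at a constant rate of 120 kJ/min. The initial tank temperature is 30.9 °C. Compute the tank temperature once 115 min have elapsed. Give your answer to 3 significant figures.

22.6 °C

M c_p dT/dt = ṁ c_p (T_in − T) + Q̇.
τ = M/ṁ = 71.391 min; T_ss = T_in + Q̇/(ṁ c_p) = 19.0 + 120/(38.1·2.04) = 20.544 °C.
This is linear first-order; T(t) = T_ss + (T₀ − T_ss) e^(−t/τ).
T(115) = 20.544 + (10.356)·e^(−115/71.391) = 20.544 + (10.356)·0.19972 = 22.612 °C.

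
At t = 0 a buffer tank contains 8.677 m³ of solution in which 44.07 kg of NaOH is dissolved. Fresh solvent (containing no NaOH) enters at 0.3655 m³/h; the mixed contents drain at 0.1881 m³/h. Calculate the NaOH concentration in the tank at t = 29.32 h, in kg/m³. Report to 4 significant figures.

1.930 kg/m³

Let m(t) be the amount of NaOH. Volume: V(t) = V₀ + (Q_in − Q_out) t = 8.677 + 0.177400 t; V(29.32) = 13.8784 m³.
Solute balance: dm/dt = 0 − Q_out C = −Q_out m/V(t).
dm/m = −Q_out dt/(V₀ + 0.177400 t); integrating gives ln(m/m₀) = −(Q_out/(Q_in−Q_out)) ln(V/V₀).
m = m₀ (V₀/V)^(Q_out/(Q_in−Q_out)) = 44.07 × (8.677/13.8784)^(1.06032) = 26.7838 kg.
C = m/V = 26.7838/13.8784 = 1.92989 kg/m³.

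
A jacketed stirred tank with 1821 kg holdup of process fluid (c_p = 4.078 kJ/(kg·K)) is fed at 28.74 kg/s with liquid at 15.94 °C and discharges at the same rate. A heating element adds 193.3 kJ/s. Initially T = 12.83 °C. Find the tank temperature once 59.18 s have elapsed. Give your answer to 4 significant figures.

M c_p dT/dt = ṁ c_p (T_in − T) + Q̇.
Rearrange: dT/dt = (T_ss − T)/τ with τ = M/ṁ = 63.3612 s and T_ss = T_in + Q̇/(ṁ c_p) = 17.5893 °C.
T approaches T_ss exponentially: T(t) = T_ss + (T₀ − T_ss) e^(−t/τ).
T(59.18) = 17.5893 + (-4.75929)·e^(−59.18/63.3612) = 17.5893 + (-4.75929)·0.392975 = 15.7190 °C.

15.72 °C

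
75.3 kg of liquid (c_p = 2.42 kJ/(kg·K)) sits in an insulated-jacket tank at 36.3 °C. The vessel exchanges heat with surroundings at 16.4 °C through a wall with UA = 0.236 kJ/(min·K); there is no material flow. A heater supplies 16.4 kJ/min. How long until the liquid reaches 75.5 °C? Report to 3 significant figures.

Lumped-capacitance energy balance: M c_p dT/dt = UA(T_amb − T) + Q̇.
τ = M c_p/UA = 772.14 min; T_ss = T_amb + Q̇/UA = 16.4 + 16.4/0.236 = 85.892 °C.
T(t) = T_ss + (T₀ − T_ss)e^(−t/τ); set T = 75.5:
t = −τ ln[(T − T_ss)/(T₀ − T_ss)] = −772.14 · ln(0.20954) = 1206.7 min.

1210 min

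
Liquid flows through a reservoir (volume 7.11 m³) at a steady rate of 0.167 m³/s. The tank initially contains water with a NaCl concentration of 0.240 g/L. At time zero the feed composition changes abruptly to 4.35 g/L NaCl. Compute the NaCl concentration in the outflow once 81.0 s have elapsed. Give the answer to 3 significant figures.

Transient balance on the dissolved component: V dC/dt = Q(C_in − C).
So dC/dt = (C_in − C)/τ with τ = V/Q = 7.11/0.167 = 42.575 s.
Integrating: C(t) = C_in + (C₀ − C_in) e^(−t/τ).
C(81.0) = 4.35 + (0.240 − 4.35)·e^(−81.0/42.575) = 4.35 + (-4.1100)·0.14919 = 3.7368 g/L.

3.74 g/L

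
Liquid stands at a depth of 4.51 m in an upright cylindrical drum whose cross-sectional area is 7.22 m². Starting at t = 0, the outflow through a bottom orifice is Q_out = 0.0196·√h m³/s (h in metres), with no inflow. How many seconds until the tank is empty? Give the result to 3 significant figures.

1560 s

With no inflow, A dh/dt = −0.0196 √h.
This is separable: 2 d(√h)/dt = −0.0196/A, so √h = √h₀ − (0.0196/(2A)) t.
Set h = 0: 2√h₀ = (0.0196/A) t_empty ⇒ t_empty = 2A√h₀/0.0196.
t_empty = 2·7.22·√4.51/0.0196 = 14.440·2.1237/0.0196 = 1564.6 s.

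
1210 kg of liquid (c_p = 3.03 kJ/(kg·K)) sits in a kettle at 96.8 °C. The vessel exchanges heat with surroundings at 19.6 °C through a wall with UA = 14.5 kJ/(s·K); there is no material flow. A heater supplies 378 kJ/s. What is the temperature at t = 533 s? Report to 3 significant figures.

Energy balance: M c_p dT/dt = −UA(T − T_amb) + Q̇.
dT/dt = (T_ss − T)/τ with T_ss = T_amb + Q̇/UA = 19.6 + 378/14.5 = 45.669 °C, τ = M c_p/UA = 1210·3.03/14.5 = 252.85 s.
Solution: T(t) = T_ss + (T₀ − T_ss) e^(−t/τ).
T(533) = 45.669 + (51.131)·0.12148 = 51.881 °C.

51.9 °C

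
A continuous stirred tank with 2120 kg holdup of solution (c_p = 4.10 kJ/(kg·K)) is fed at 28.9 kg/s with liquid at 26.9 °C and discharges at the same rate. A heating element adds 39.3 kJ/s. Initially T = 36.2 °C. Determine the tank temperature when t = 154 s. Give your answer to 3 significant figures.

M c_p dT/dt = ṁ c_p (T_in − T) + Q̇.
τ = M/ṁ = 73.356 s; T_ss = T_in + Q̇/(ṁ c_p) = 26.9 + 39.3/(28.9·4.10) = 27.232 °C.
T approaches T_ss exponentially: T(t) = T_ss + (T₀ − T_ss) e^(−t/τ).
T(154) = 27.232 + (8.9683)·e^(−154/73.356) = 27.232 + (8.9683)·0.12254 = 28.331 °C.

28.3 °C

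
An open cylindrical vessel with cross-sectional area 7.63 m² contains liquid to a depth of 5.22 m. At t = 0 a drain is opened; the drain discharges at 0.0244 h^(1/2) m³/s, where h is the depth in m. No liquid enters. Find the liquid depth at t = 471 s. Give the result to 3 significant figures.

2.35 m

Mass balance (ρ constant): A dh/dt = −0.0244 √h.
Separate and integrate: 2(√h − √h₀) = −(0.0244/A) t.
√h = √5.22 − 0.0244·471/(2·7.63) = 2.2847 − 0.75311 = 1.5316.
h = 1.5316² = 2.3459 m.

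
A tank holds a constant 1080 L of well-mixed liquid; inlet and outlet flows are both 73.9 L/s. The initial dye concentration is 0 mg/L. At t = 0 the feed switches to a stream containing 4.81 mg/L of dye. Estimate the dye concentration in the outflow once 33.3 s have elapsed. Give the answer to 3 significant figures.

Unsteady species balance (constant V, well mixed): V dC/dt = Q(C_in − C).
So dC/dt = (C_in − C)/τ with τ = V/Q = 1080/73.9 = 14.614 s.
This is linear first-order; C(t) = C_in + (C₀ − C_in) e^(−t/τ).
C(33.3) = 4.81 + (0 − 4.81)·e^(−33.3/14.614) = 4.81 + (-4.8100)·0.10243 = 4.3173 mg/L.

4.32 mg/L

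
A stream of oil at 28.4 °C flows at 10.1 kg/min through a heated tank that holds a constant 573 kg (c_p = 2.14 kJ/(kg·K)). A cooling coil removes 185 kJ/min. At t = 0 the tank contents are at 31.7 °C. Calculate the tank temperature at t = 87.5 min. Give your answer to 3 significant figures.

Heat balance on the well-mixed liquid: M c_p dT/dt = ṁ c_p (T_in − T) − 185.
Rearrange: dT/dt = (T_ss − T)/τ with τ = M/ṁ = 56.733 min and T_ss = T_in − Q̇/(ṁ c_p) = 19.841 °C.
T approaches T_ss exponentially: T(t) = T_ss + (T₀ − T_ss) e^(−t/τ).
T(87.5) = 19.841 + (11.859)·e^(−87.5/56.733) = 19.841 + (11.859)·0.21388 = 22.377 °C.

22.4 °C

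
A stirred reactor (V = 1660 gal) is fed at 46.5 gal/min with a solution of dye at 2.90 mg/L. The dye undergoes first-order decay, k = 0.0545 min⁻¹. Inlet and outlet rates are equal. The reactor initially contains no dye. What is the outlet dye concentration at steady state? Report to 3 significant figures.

0.985 mg/L

Accumulation = in − out − consumed: V dC/dt = Q C_in − Q C − k V C.
Steady state (dC/dt = 0): C_ss = Q C_in/(Q + kV) = C_in/(1 + kV/Q).
C_ss = 46.5·2.90/(46.5 + 0.0545·1660) = 134.85/136.97 = 0.98452 mg/L.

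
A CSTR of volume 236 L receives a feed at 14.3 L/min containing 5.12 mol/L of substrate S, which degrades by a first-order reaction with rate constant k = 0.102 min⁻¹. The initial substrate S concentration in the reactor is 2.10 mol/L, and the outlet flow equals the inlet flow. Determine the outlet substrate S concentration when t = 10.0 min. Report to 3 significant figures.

Species balance: V dC/dt = Q C_in − Q C − k V C.
This is linear with rate a = Q/V + k = 0.16259 min⁻¹.
C_ss = Q C_in/(Q + kV) = 1.9081 mol/L; C(t) = C_ss + (C₀ − C_ss) e^(−a t).
C(10.0) = 1.9081 + (0.19194)·e^(−0.16259·10.0) = 1.9081 + (0.19194)·0.19673 = 1.9458 mol/L.

1.95 mol/L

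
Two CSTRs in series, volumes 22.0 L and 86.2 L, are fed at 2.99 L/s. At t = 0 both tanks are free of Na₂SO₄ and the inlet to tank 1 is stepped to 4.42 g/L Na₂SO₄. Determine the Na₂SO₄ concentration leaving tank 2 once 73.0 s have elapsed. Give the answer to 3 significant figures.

Species balance on tank i: dCᵢ/dt = (Cᵢ₋₁ − Cᵢ)/τᵢ with τᵢ = Vᵢ/Q.
τ₁ = 22.0/2.99 = 7.3579 s; τ₂ = 86.2/2.99 = 28.829 s.
Solving the cascade with C₁(0)=C₂(0)=0 gives C₂(t) = C_in[1 − (τ₁ e^(−t/τ₁) − τ₂ e^(−t/τ₂))/(τ₁ − τ₂)].
At t = 73.0: e^(−t/τ₁) = 4.9114e-05, e^(−t/τ₂) = 0.079489.
C₂ = 4.42·[1 − (7.3579·4.9114e-05 − 28.829·0.079489)/(-21.472)] = 4.42·0.89329 = 3.9483 g/L.

3.95 g/L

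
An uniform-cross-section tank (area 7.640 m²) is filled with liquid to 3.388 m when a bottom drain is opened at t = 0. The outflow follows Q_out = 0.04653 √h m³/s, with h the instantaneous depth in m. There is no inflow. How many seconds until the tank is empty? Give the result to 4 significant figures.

A dh/dt = −Q_out = −0.04653 √h.
This is separable: 2 d(√h)/dt = −0.04653/A, so √h = √h₀ − (0.04653/(2A)) t.
Tank is empty when √h = 0: t_empty = 2A√h₀/0.04653.
t_empty = 2·7.640·√3.388/0.04653 = 15.2800·1.84065/0.04653 = 604.452 s.

604.5 s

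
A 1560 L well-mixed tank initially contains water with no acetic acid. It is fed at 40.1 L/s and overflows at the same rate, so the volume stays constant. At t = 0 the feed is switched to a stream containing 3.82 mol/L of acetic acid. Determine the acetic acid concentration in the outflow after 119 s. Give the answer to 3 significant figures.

Mass balance on the solute (V constant): V dC/dt = Q(C_in − C).
So dC/dt = (C_in − C)/τ with τ = V/Q = 1560/40.1 = 38.903 s.
This is linear first-order; C(t) = C_in + (C₀ − C_in) e^(−t/τ).
C(119) = 3.82 + (0 − 3.82)·e^(−119/38.903) = 3.82 + (-3.8200)·0.046939 = 3.6407 mol/L.

3.64 mol/L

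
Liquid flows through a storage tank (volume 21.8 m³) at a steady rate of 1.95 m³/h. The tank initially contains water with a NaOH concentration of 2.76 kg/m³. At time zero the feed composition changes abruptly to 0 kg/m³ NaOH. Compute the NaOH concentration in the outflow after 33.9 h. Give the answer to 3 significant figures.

0.133 kg/m³

Transient balance on the dissolved component: V dC/dt = Q(C_in − C).
Time constant τ = V/Q = 21.8/1.95 = 11.179 h.
This is linear first-order; C(t) = C_in + (C₀ − C_in) e^(−t/τ).
C(33.9) = 0 + (2.76 − 0)·e^(−33.9/11.179) = 0 + (2.7600)·0.048203 = 0.13304 kg/m³.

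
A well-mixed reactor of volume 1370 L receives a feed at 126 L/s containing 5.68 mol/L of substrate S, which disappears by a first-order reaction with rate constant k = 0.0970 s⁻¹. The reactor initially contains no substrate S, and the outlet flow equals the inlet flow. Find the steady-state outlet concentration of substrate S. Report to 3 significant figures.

Accumulation = in − out − consumed: V dC/dt = Q C_in − Q C − k V C.
At steady state: 0 = Q C_in − (Q + kV) C_ss, so C_ss = Q C_in/(Q + kV).
C_ss = 126·5.68/(126 + 0.0970·1370) = 715.68/258.89 = 2.7644 mol/L.

2.76 mol/L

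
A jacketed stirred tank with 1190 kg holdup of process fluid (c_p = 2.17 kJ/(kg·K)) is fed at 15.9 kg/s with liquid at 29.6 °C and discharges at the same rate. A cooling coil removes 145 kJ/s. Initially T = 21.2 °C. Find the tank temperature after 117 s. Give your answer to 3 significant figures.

24.5 °C

M c_p dT/dt = ṁ c_p (T_in − T) − Q̇.
τ = M/ṁ = 74.843 s; T_ss = T_in − Q̇/(ṁ c_p) = 29.6 − 145/(15.9·2.17) = 25.397 °C.
T approaches T_ss exponentially: T(t) = T_ss + (T₀ − T_ss) e^(−t/τ).
T(117) = 25.397 + (-4.1975)·e^(−117/74.843) = 25.397 + (-4.1975)·0.20945 = 24.518 °C.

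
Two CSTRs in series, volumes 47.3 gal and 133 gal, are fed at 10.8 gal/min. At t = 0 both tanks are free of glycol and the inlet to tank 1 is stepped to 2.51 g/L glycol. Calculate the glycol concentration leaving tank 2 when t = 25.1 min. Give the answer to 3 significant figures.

2.01 g/L

Each tank obeys Vᵢ dCᵢ/dt = Q(Cᵢ₋₁ − Cᵢ), so τᵢ = Vᵢ/Q.
τ₁ = 47.3/10.8 = 4.3796 min; τ₂ = 133/10.8 = 12.315 min.
Tank 1: C₁ = C_in(1 − e^(−t/τ₁)). Tank 2 (τ₁ ≠ τ₂): C₂ = C_in[1 − (τ₁ e^(−t/τ₁) − τ₂ e^(−t/τ₂))/(τ₁ − τ₂)].
At t = 25.1: e^(−t/τ₁) = 0.0032436, e^(−t/τ₂) = 0.13026.
C₂ = 2.51·[1 − (4.3796·0.0032436 − 12.315·0.13026)/(-7.9352)] = 2.51·0.79963 = 2.0071 g/L.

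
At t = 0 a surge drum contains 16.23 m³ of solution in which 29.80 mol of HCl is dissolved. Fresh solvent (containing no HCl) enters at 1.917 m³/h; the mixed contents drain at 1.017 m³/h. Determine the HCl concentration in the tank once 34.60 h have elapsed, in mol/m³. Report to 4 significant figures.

Let m(t) be the amount of HCl. Volume: V(t) = V₀ + (Q_in − Q_out) t = 16.23 + 0.900000 t; V(34.60) = 47.3700 m³.
No HCl enters, so dm/dt = −Q_out · (m/V).
Separate: dm/m = −Q_out dt/V(t) ⇒ ln(m/m₀) = −(Q_out/(Q_in−Q_out)) ln(V/V₀).
m = m₀ (V₀/V)^(Q_out/(Q_in−Q_out)) = 29.80 × (16.23/47.3700)^(1.13000) = 8.88295 mol.
C = m/V = 8.88295/47.3700 = 0.187523 mol/m³.

0.1875 mol/m³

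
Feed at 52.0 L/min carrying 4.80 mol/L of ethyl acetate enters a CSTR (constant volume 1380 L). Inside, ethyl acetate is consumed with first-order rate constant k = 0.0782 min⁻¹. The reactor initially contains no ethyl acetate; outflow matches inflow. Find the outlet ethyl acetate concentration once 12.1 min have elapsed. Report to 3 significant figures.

V dC/dt = Q(C_in − C) − k V C.
dC/dt = (Q/V) C_in − (Q/V + k) C; effective rate a = Q/V + k = 0.037681 + 0.0782 = 0.11588 min⁻¹.
C_ss = Q C_in/(Q + kV) = 1.5608 mol/L; C(t) = C_ss + (C₀ − C_ss) e^(−a t).
C(12.1) = 1.5608 + (-1.5608)·e^(−0.11588·12.1) = 1.5608 + (-1.5608)·0.24606 = 1.1768 mol/L.

1.18 mol/L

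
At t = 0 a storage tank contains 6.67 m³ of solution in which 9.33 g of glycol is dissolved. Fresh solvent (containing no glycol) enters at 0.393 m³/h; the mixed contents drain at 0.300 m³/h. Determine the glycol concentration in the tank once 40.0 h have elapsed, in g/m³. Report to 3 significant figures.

0.215 g/m³

Total volume: dV/dt = Q_in − Q_out = 0.093000 m³/h, so V(t) = 6.67 + 0.093000 t and V(40.0) = 10.390 m³.
Solute balance: dm/dt = 0 − Q_out C = −Q_out m/V(t).
dm/m = −Q_out dt/(V₀ + 0.093000 t); integrating gives ln(m/m₀) = −(Q_out/(Q_in−Q_out)) ln(V/V₀).
m = m₀ (V₀/V)^(Q_out/(Q_in−Q_out)) = 9.33 × (6.67/10.390)^(3.2258) = 2.2333 g.
C = m/V = 2.2333/10.390 = 0.21495 g/m³.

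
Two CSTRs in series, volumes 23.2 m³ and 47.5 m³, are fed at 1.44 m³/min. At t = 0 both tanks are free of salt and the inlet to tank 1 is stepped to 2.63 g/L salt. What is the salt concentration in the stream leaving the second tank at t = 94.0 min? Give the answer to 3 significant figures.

2.34 g/L

Each tank obeys Vᵢ dCᵢ/dt = Q(Cᵢ₋₁ − Cᵢ), so τᵢ = Vᵢ/Q.
τ₁ = 23.2/1.44 = 16.111 min; τ₂ = 47.5/1.44 = 32.986 min.
Tank 1: C₁ = C_in(1 − e^(−t/τ₁)). Tank 2 (τ₁ ≠ τ₂): C₂ = C_in[1 − (τ₁ e^(−t/τ₁) − τ₂ e^(−t/τ₂))/(τ₁ − τ₂)].
At t = 94.0: e^(−t/τ₁) = 0.0029249, e^(−t/τ₂) = 0.057863.
C₂ = 2.63·[1 − (16.111·0.0029249 − 32.986·0.057863)/(-16.875)] = 2.63·0.88969 = 2.3399 g/L.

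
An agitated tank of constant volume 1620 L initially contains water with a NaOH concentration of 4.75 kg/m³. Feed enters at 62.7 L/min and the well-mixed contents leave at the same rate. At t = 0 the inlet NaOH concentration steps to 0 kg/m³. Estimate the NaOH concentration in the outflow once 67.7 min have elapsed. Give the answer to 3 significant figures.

0.346 kg/m³

Transient balance on the dissolved component: V dC/dt = Q(C_in − C).
Time constant τ = V/Q = 1620/62.7 = 25.837 min.
C approaches C_in exponentially: C(t) = C_in + (C₀ − C_in) e^(−t/τ).
C(67.7) = 0 + (4.75 − 0)·e^(−67.7/25.837) = 0 + (4.7500)·0.072785 = 0.34573 kg/m³.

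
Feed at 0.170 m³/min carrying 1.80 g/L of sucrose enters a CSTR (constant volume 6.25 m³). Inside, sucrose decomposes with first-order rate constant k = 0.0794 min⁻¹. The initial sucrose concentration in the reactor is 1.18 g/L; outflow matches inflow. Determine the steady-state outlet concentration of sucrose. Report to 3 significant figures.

0.459 g/L

Species balance: V dC/dt = Q C_in − Q C − k V C.
Steady state (dC/dt = 0): C_ss = Q C_in/(Q + kV) = C_in/(1 + kV/Q).
C_ss = 0.170·1.80/(0.170 + 0.0794·6.25) = 0.30600/0.66625 = 0.45929 g/L.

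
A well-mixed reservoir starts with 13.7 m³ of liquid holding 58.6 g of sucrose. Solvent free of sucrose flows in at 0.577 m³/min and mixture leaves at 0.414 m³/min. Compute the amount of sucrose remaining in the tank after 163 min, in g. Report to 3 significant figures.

3.79 g

Total volume: dV/dt = Q_in − Q_out = 0.16300 m³/min, so V(t) = 13.7 + 0.16300 t and V(163) = 40.269 m³.
Solute balance: dm/dt = 0 − Q_out C = −Q_out m/V(t).
dm/m = −Q_out dt/(V₀ + 0.16300 t); integrating gives ln(m/m₀) = −(Q_out/(Q_in−Q_out)) ln(V/V₀).
m = m₀ (V₀/V)^(Q_out/(Q_in−Q_out)) = 58.6 × (13.7/40.269)^(2.5399) = 3.7897 g.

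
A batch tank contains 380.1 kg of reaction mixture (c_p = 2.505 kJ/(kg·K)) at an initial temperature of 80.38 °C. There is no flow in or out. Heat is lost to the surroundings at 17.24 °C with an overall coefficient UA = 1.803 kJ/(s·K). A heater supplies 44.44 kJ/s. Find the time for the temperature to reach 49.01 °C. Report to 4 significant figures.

M c_p dT/dt = −UA(T − T_amb) + Q̇.
τ = M c_p/UA = 528.092 s; T_ss = T_amb + Q̇/UA = 17.24 + 44.44/1.803 = 41.8878 °C.
T(t) = T_ss + (T₀ − T_ss)e^(−t/τ); set T = 49.01:
t = −τ ln[(T − T_ss)/(T₀ − T_ss)] = −528.092 · ln(0.185029) = 891.019 s.

891.0 s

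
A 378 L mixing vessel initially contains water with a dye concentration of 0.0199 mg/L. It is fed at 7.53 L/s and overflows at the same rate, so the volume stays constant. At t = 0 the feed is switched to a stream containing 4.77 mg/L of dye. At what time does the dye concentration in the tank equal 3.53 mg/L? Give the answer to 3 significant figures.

67.4 s

Mass balance on the solute (V constant): V dC/dt = Q(C_in − C), so τ = V/Q = 50.199 s.
C(t) = C_in + (C₀ − C_in) e^(−t/τ). Set C = 3.53 and solve for t:
e^(−t/τ) = (C − C_in)/(C₀ − C_in) = (3.53 − 4.77)/(0.0199 − 4.77) = 0.26105
t = −τ ln(…) = 50.199 × 1.3431 = 67.420 s.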